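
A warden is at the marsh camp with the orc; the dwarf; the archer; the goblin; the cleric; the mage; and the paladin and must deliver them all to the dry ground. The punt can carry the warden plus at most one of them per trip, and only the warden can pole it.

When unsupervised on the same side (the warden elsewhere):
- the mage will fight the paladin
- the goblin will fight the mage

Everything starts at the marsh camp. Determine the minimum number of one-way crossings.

Counting alone: the warden can take at most 1 across per trip to the dry ground, so moving all 7 needs at least 7 loaded trips out, with a return between consecutive ones — at least 13 crossings.
The safety rule pushes this higher. Following every safe sequence of crossings, the most of the 7 that can be at the dry ground as the punt arrives there on crossing 13 is 6 — never all 7.
So no plan with fewer than 15 crossings exists, and this one achieves 15:
1. Warden goes to the dry ground with the mage.  [the marsh camp: the archer, the cleric, the dwarf, the goblin, the orc, the paladin | the dry ground: the mage]
2. Warden goes back to the marsh camp alone.  [the marsh camp: the archer, the cleric, the dwarf, the goblin, the orc, the paladin | the dry ground: the mage]
3. Warden goes to the dry ground with the orc.  [the marsh camp: the archer, the cleric, the dwarf, the goblin, the paladin | the dry ground: the mage, the orc]
4. Warden goes back to the marsh camp alone.  [the marsh camp: the archer, the cleric, the dwarf, the goblin, the paladin | the dry ground: the mage, the orc]
5. Warden goes to the dry ground with the dwarf.  [the marsh camp: the archer, the cleric, the goblin, the paladin | the dry ground: the dwarf, the mage, the orc]
6. Warden goes back to the marsh camp alone.  [the marsh camp: the archer, the cleric, the goblin, the paladin | the dry ground: the dwarf, the mage, the orc]
7. Warden goes to the dry ground with the archer.  [the marsh camp: the cleric, the goblin, the paladin | the dry ground: the archer, the dwarf, the mage, the orc]
8. Warden goes back to the marsh camp alone.  [the marsh camp: the cleric, the goblin, the paladin | the dry ground: the archer, the dwarf, the mage, the orc]
9. Warden goes to the dry ground with the goblin.  [the marsh camp: the cleric, the paladin | the dry ground: the archer, the dwarf, the goblin, the mage, the orc]
10. Warden goes back to the marsh camp with the mage.  [the marsh camp: the cleric, the mage, the paladin | the dry ground: the archer, the dwarf, the goblin, the orc]
11. Warden goes to the dry ground with the paladin.  [the marsh camp: the cleric, the mage | the dry ground: the archer, the dwarf, the goblin, the orc, the paladin]
12. Warden goes back to the marsh camp alone.  [the marsh camp: the cleric, the mage | the dry ground: the archer, the dwarf, the goblin, the orc, the paladin]
13. Warden goes to the dry ground with the cleric.  [the marsh camp: the mage | the dry ground: the archer, the cleric, the dwarf, the goblin, the orc, the paladin]
14. Warden goes back to the marsh camp alone.  [the marsh camp: the mage | the dry ground: the archer, the cleric, the dwarf, the goblin, the orc, the paladin]
15. Warden goes to the dry ground with the mage.  [the marsh camp: — | the dry ground: the archer, the cleric, the dwarf, the goblin, the mage, the orc, the paladin]

15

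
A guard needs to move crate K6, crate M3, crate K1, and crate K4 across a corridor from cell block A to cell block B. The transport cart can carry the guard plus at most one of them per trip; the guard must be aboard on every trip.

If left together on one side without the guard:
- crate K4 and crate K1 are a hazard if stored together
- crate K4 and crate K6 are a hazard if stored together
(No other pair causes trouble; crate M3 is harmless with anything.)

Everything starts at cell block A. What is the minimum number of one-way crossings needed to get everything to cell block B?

9

Counting alone: the guard can take at most 1 across per trip to cell block B, so moving all 4 needs at least 4 loaded trips out, with a return between consecutive ones — at least 7 crossings.
The safety rule pushes this higher. Following every safe sequence of crossings, the most of the 4 that can be at cell block B as the transport cart arrives there on crossing 7 is 3 — never all 4.
So no plan with fewer than 9 crossings exists, and this one achieves 9:
1. Guard goes to cell block B with crate K4.  [cell block A: crate K1, crate K6, crate M3 | cell block B: crate K4]
2. Guard goes back to cell block A alone.  [cell block A: crate K1, crate K6, crate M3 | cell block B: crate K4]
3. Guard goes to cell block B with crate K6.  [cell block A: crate K1, crate M3 | cell block B: crate K4, crate K6]
4. Guard goes back to cell block A with crate K4.  [cell block A: crate K1, crate K4, crate M3 | cell block B: crate K6]
5. Guard goes to cell block B with crate K1.  [cell block A: crate K4, crate M3 | cell block B: crate K1, crate K6]
6. Guard goes back to cell block A alone.  [cell block A: crate K4, crate M3 | cell block B: crate K1, crate K6]
7. Guard goes to cell block B with crate M3.  [cell block A: crate K4 | cell block B: crate K1, crate K6, crate M3]
8. Guard goes back to cell block A alone.  [cell block A: crate K4 | cell block B: crate K1, crate K6, crate M3]
9. Guard goes to cell block B with crate K4.  [cell block A: — | cell block B: crate K1, crate K4, crate K6, crate M3]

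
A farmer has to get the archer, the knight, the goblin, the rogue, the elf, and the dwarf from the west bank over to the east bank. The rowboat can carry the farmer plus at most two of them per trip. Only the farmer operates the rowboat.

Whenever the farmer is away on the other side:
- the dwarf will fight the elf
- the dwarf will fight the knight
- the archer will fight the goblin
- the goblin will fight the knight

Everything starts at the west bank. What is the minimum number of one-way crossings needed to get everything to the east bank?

Counting alone: the farmer can take at most 2 across per trip to the east bank, so moving all 6 needs at least 3 loaded trips out, with a return between consecutive ones — at least 5 crossings.
The safety rule pushes this higher. Following every safe sequence of crossings, the most of the 6 that can be at the east bank as the rowboat arrives there on crossing 5 is 5 — never all 6.
So no plan with fewer than 7 crossings exists, and this one achieves 7:
1. Farmer goes to the east bank with the dwarf and the goblin.
2. Farmer goes back to the west bank alone.
3. Farmer goes to the east bank with the archer and the knight.
4. Farmer goes back to the west bank with the dwarf and the goblin.
5. Farmer goes to the east bank with the elf and the rogue.
6. Farmer goes back to the west bank alone.
7. Farmer goes to the east bank with the dwarf and the goblin.

7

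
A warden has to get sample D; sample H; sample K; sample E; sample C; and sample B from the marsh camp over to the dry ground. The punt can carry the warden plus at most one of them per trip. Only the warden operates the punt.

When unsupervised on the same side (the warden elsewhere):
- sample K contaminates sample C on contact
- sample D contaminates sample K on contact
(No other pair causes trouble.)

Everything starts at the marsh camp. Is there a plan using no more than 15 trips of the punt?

Yes

Yes — this plan uses 13 crossings (≤ 15):
1. Warden goes to the dry ground with sample K.
2. Warden goes back to the marsh camp alone.
3. Warden goes to the dry ground with sample D.
4. Warden goes back to the marsh camp with sample K.
5. Warden goes to the dry ground with sample C.
6. Warden goes back to the marsh camp alone.
7. Warden goes to the dry ground with sample H.
8. Warden goes back to the marsh camp alone.
9. Warden goes to the dry ground with sample E.
10. Warden goes back to the marsh camp alone.
11. Warden goes to the dry ground with sample B.
12. Warden goes back to the marsh camp alone.
13. Warden goes to the dry ground with sample K.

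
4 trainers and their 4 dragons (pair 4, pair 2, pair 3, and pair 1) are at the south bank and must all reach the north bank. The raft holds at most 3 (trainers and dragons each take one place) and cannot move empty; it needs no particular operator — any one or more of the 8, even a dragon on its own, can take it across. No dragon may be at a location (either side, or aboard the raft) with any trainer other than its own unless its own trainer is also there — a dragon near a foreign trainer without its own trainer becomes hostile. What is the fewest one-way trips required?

9

Counting alone: each trip to the north bank takes at most 3 across and each return brings at least 1 back, so after t trips out (and t−1 returns) at most 3t − (t−1) of the 8 are across; that first reaches 8 at t = 4, so at least 7 crossings are needed.
The safety rule pushes this higher. Following every safe sequence of crossings, the most of the 8 that can be at the north bank as the raft arrives there on crossing 7 is 7 — never all 8.
So no plan with fewer than 9 crossings exists, and this one achieves 9:
1. dragon 4 and trainer 4 cross → the north bank.
2. trainer 4 crosses ← the south bank.
3. dragon 2, trainer 2, and trainer 4 cross → the north bank.
4. dragon 4 and trainer 4 cross ← the south bank.
5. trainer 1, trainer 3, and trainer 4 cross → the north bank.
6. dragon 2 crosses ← the south bank.
7. dragon 2 and dragon 4 cross → the north bank.
8. dragon 4 crosses ← the south bank.
9. dragon 1, dragon 3, and dragon 4 cross → the north bank.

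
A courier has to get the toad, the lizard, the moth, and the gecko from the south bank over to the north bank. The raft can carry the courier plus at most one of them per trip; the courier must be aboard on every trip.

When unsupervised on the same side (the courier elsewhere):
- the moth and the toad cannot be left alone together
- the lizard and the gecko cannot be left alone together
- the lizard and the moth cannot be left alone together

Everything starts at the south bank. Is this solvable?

Whatever the first load, the items left behind include a forbidden pair without the courier. No opening move is safe, so no plan exists.

No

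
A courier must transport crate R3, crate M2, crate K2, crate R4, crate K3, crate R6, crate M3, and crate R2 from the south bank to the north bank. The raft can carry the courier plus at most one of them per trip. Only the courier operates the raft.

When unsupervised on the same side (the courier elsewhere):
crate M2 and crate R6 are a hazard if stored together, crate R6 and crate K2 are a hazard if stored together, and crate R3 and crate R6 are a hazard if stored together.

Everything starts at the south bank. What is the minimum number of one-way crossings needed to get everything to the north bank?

Following every safe sequence of crossings from the start, the most of the 8 that can be at the north bank as the raft arrives there on crossings 1, 3, 5, 7, 9, 11 is 1, 2, 3, 4, 5, 6 respectively; the best ever achieved is 6 of 8.
From crossing 13 on, no configuration arises that was not already reachable earlier: only 144 distinct safe configurations (who is on which side, and where the raft is) can ever be reached, none of them has everyone across, and every continuation just revisits them. So no valid plan exists.

impossible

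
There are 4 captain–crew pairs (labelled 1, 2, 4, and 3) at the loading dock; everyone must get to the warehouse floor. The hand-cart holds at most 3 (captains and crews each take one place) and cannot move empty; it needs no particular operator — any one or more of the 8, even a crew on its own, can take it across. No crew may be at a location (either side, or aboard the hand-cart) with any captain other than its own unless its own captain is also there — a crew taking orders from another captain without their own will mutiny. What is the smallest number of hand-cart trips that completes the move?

9

Counting alone: each trip to the warehouse floor takes at most 3 across and each return brings at least 1 back, so after t trips out (and t−1 returns) at most 3t − (t−1) of the 8 are across; that first reaches 8 at t = 4, so at least 7 crossings are needed.
The safety rule pushes this higher. Following every safe sequence of crossings, the most of the 8 that can be at the warehouse floor as the hand-cart arrives there on crossing 7 is 7 — never all 8.
So no plan with fewer than 9 crossings exists, and this one achieves 9:
1. captain 1 and crew 1 cross → the warehouse floor.
2. captain 1 crosses ← the loading dock.
3. captain 1, captain 2, and crew 2 cross → the warehouse floor.
4. captain 1 and crew 1 cross ← the loading dock.
5. captain 1, captain 3, and captain 4 cross → the warehouse floor.
6. crew 2 crosses ← the loading dock.
7. crew 1 and crew 2 cross → the warehouse floor.
8. crew 1 crosses ← the loading dock.
9. crew 1, crew 3, and crew 4 cross → the warehouse floor.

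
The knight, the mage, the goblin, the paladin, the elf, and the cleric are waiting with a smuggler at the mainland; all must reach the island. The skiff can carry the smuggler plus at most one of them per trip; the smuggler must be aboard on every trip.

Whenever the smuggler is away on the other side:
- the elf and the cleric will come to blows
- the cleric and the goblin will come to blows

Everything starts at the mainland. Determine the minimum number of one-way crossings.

Counting alone: the smuggler can take at most 1 across per trip to the island, so moving all 6 needs at least 6 loaded trips out, with a return between consecutive ones — at least 11 crossings.
The safety rule pushes this higher. Following every safe sequence of crossings, the most of the 6 that can be at the island as the skiff arrives there on crossing 11 is 5 — never all 6.
So no plan with fewer than 13 crossings exists, and this one achieves 13:
1. Smuggler goes to the island with the cleric.
2. Smuggler goes back to the mainland alone.
3. Smuggler goes to the island with the knight.
4. Smuggler goes back to the mainland alone.
5. Smuggler goes to the island with the mage.
6. Smuggler goes back to the mainland alone.
7. Smuggler goes to the island with the goblin.
8. Smuggler goes back to the mainland with the cleric.
9. Smuggler goes to the island with the elf.
10. Smuggler goes back to the mainland alone.
11. Smuggler goes to the island with the paladin.
12. Smuggler goes back to the mainland alone.
13. Smuggler goes to the island with the cleric.

13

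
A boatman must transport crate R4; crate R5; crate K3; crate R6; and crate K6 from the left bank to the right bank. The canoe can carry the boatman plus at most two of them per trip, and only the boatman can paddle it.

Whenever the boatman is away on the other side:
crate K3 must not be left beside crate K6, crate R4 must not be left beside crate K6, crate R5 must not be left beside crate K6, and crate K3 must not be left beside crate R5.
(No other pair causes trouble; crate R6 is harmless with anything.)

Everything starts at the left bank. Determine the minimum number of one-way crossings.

Counting alone: the boatman can take at most 2 across per trip to the right bank, so moving all 5 needs at least 3 loaded trips out, with a return between consecutive ones — at least 5 crossings.
The safety rule pushes this higher. Following every safe sequence of crossings, the most of the 5 that can be at the right bank as the canoe arrives there on crossing 5 is 4 — never all 5.
So no plan with fewer than 7 crossings exists, and this one achieves 7:
1. Boatman goes to the right bank with crate K6 and crate R5.
2. Boatman goes back to the left bank with crate R5.
3. Boatman goes to the right bank with crate R4 and crate R5.
4. Boatman goes back to the left bank with crate K6.
5. Boatman goes to the right bank with crate K3 and crate R6.
6. Boatman goes back to the left bank with crate R5.
7. Boatman goes to the right bank with crate K6 and crate R5.

7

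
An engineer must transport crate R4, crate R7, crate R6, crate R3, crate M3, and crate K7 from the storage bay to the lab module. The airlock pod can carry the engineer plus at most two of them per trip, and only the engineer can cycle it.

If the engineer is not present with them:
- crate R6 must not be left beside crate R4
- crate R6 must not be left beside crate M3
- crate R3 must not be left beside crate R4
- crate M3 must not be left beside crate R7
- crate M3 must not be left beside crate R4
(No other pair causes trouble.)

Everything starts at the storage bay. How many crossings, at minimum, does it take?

9

Counting alone: the engineer can take at most 2 across per trip to the lab module, so moving all 6 needs at least 3 loaded trips out, with a return between consecutive ones — at least 5 crossings.
The safety rule pushes this higher. Following every safe sequence of crossings, the most of the 6 that can be at the lab module as the airlock pod arrives there on crossings 5, 7 is 4, 5 respectively — never all 6.
So no plan with fewer than 9 crossings exists, and this one achieves 9:
1. Engineer goes to the lab module with crate M3 and crate R4.
2. Engineer goes back to the storage bay with crate R4.
3. Engineer goes to the lab module with crate R4 and crate R7.
4. Engineer goes back to the storage bay with crate M3.
5. Engineer goes to the lab module with crate R3 and crate R6.
6. Engineer goes back to the storage bay with crate R4.
7. Engineer goes to the lab module with crate K7 and crate R4.
8. Engineer goes back to the storage bay with crate R4.
9. Engineer goes to the lab module with crate M3 and crate R4.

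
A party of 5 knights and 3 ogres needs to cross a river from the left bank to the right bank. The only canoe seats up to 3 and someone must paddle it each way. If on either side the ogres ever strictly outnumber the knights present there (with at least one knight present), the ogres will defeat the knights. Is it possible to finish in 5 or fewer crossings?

No

Counting alone: each trip to the right bank takes at most 3 across and each return brings at least 1 back, so after t trips out (and t−1 returns) at most 3t − (t−1) of the 8 are across; that first reaches 8 at t = 4, so at least 7 crossings are needed.
Since 5 < 7, 5 crossings cannot be enough. (The shortest complete plan in fact takes 7:)
1. 2 ogres → the right bank.  (the left bank: 5K 1O; the right bank: 0K 2O)
2. 1 ogre ← the left bank.  (the left bank: 5K 2O; the right bank: 0K 1O)
3. 2 knights and 1 ogre → the right bank.  (the left bank: 3K 1O; the right bank: 2K 2O)
4. 1 ogre ← the left bank.  (the left bank: 3K 2O; the right bank: 2K 1O)
5. 1 knight and 2 ogres → the right bank.  (the left bank: 2K 0O; the right bank: 3K 3O)
6. 1 ogre ← the left bank.  (the left bank: 2K 1O; the right bank: 3K 2O)
7. 2 knights and 1 ogre → the right bank.  (the left bank: 0K 0O; the right bank: 5K 3O)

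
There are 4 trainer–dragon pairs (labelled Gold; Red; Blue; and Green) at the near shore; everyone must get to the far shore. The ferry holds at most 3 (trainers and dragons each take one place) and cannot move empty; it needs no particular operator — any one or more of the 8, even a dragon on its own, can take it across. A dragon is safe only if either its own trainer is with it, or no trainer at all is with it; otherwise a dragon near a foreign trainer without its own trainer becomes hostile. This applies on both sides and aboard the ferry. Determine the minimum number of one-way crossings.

Counting alone: each trip to the far shore takes at most 3 across and each return brings at least 1 back, so after t trips out (and t−1 returns) at most 3t − (t−1) of the 8 are across; that first reaches 8 at t = 4, so at least 7 crossings are needed.
The safety rule pushes this higher. Following every safe sequence of crossings, the most of the 8 that can be at the far shore as the ferry arrives there on crossing 7 is 7 — never all 8.
So no plan with fewer than 9 crossings exists, and this one achieves 9:
1. dragon Gold and trainer Gold cross → the far shore.
2. trainer Gold crosses ← the near shore.
3. dragon Red, trainer Gold, and trainer Red cross → the far shore.
4. dragon Gold and trainer Gold cross ← the near shore.
5. trainer Blue, trainer Gold, and trainer Green cross → the far shore.
6. dragon Red crosses ← the near shore.
7. dragon Gold and dragon Red cross → the far shore.
8. dragon Gold crosses ← the near shore.
9. dragon Blue, dragon Gold, and dragon Green cross → the far shore.

9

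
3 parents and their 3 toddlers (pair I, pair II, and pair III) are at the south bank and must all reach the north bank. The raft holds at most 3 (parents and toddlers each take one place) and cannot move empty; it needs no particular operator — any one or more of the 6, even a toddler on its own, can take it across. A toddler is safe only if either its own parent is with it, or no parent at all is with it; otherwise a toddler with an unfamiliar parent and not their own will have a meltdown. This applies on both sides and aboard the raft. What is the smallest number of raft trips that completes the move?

5

Counting alone: each trip to the north bank takes at most 3 across and each return brings at least 1 back, so after t trips out (and t−1 returns) at most 3t − (t−1) of the 6 are across; that first reaches 6 at t = 3, so at least 5 crossings are needed.
The plan below uses exactly 5 crossings, so it is optimal:
1. parent I and toddler I cross → the north bank.
2. parent I crosses ← the south bank.
3. parent I, parent II, and parent III cross → the north bank.
4. toddler I crosses ← the south bank.
5. toddler I, toddler II, and toddler III cross → the north bank.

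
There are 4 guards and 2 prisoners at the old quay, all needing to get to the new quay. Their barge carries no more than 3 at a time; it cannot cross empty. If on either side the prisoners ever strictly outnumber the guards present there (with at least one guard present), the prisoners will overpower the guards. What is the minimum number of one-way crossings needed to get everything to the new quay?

Counting alone: each trip to the new quay takes at most 3 across and each return brings at least 1 back, so after t trips out (and t−1 returns) at most 3t − (t−1) of the 6 are across; that first reaches 6 at t = 3, so at least 5 crossings are needed.
The plan below uses exactly 5 crossings, so it is optimal:
1. 2 prisoners → the new quay.  (the old quay: 4G 0P; the new quay: 0G 2P)
2. 1 prisoner ← the old quay.  (the old quay: 4G 1P; the new quay: 0G 1P)
3. 2 guards and 1 prisoner → the new quay.  (the old quay: 2G 0P; the new quay: 2G 2P)
4. 1 prisoner ← the old quay.  (the old quay: 2G 1P; the new quay: 2G 1P)
5. 2 guards and 1 prisoner → the new quay.  (the old quay: 0G 0P; the new quay: 4G 2P)

5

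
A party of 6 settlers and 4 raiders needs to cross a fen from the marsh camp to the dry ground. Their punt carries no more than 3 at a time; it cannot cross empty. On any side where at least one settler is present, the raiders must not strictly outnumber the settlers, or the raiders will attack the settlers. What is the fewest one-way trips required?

Counting alone: each trip to the dry ground takes at most 3 across and each return brings at least 1 back, so after t trips out (and t−1 returns) at most 3t − (t−1) of the 10 are across; that first reaches 10 at t = 5, so at least 9 crossings are needed.
The plan below uses exactly 9 crossings, so it is optimal:
1. 2 raiders → the dry ground.  (the marsh camp: 6S 2R; the dry ground: 0S 2R)
2. 1 raider ← the marsh camp.  (the marsh camp: 6S 3R; the dry ground: 0S 1R)
3. 3 raiders → the dry ground.  (the marsh camp: 6S 0R; the dry ground: 0S 4R)
4. 1 raider ← the marsh camp.  (the marsh camp: 6S 1R; the dry ground: 0S 3R)
5. 3 settlers → the dry ground.  (the marsh camp: 3S 1R; the dry ground: 3S 3R)
6. 1 raider ← the marsh camp.  (the marsh camp: 3S 2R; the dry ground: 3S 2R)
7. 1 settler and 2 raiders → the dry ground.  (the marsh camp: 2S 0R; the dry ground: 4S 4R)
8. 1 raider ← the marsh camp.  (the marsh camp: 2S 1R; the dry ground: 4S 3R)
9. 2 settlers and 1 raider → the dry ground.  (the marsh camp: 0S 0R; the dry ground: 6S 4R)

9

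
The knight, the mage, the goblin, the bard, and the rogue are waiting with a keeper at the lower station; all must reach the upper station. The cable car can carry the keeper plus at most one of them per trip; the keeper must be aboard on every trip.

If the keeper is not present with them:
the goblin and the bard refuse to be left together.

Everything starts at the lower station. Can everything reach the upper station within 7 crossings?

Counting alone: the keeper can take at most 1 across per trip to the upper station, so moving all 5 needs at least 5 loaded trips out, with a return between consecutive ones — at least 9 crossings.
Since 7 < 9, 7 crossings cannot be enough. (The shortest complete plan in fact takes 9:)
1. Keeper goes to the upper station with the goblin.
2. Keeper goes back to the lower station alone.
3. Keeper goes to the upper station with the knight.
4. Keeper goes back to the lower station alone.
5. Keeper goes to the upper station with the mage.
6. Keeper goes back to the lower station alone.
7. Keeper goes to the upper station with the rogue.
8. Keeper goes back to the lower station alone.
9. Keeper goes to the upper station with the bard.

No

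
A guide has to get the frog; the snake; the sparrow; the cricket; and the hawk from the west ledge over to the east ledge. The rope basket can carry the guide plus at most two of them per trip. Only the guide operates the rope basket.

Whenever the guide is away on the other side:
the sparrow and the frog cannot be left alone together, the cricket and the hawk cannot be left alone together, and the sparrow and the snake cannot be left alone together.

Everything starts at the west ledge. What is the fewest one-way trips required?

Counting alone: the guide can take at most 2 across per trip to the east ledge, so moving all 5 needs at least 3 loaded trips out, with a return between consecutive ones — at least 5 crossings.
The plan below uses exactly 5 crossings, so it is optimal:
1. Guide goes to the east ledge with the cricket and the sparrow.
2. Guide goes back to the west ledge alone.
3. Guide goes to the east ledge with the frog and the snake.
4. Guide goes back to the west ledge with the sparrow.
5. Guide goes to the east ledge with the hawk and the sparrow.

5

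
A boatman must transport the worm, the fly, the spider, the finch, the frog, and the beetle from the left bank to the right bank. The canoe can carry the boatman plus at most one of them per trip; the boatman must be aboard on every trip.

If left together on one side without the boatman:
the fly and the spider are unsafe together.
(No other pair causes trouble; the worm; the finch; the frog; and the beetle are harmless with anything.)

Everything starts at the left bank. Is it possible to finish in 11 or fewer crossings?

Yes — this plan uses 11 crossings (≤ 11):
1. Boatman goes to the right bank with the fly.  [the left bank: the beetle, the finch, the frog, the spider, the worm | the right bank: the fly]
2. Boatman goes back to the left bank alone.  [the left bank: the beetle, the finch, the frog, the spider, the worm | the right bank: the fly]
3. Boatman goes to the right bank with the worm.  [the left bank: the beetle, the finch, the frog, the spider | the right bank: the fly, the worm]
4. Boatman goes back to the left bank alone.  [the left bank: the beetle, the finch, the frog, the spider | the right bank: the fly, the worm]
5. Boatman goes to the right bank with the finch.  [the left bank: the beetle, the frog, the spider | the right bank: the finch, the fly, the worm]
6. Boatman goes back to the left bank alone.  [the left bank: the beetle, the frog, the spider | the right bank: the finch, the fly, the worm]
7. Boatman goes to the right bank with the frog.  [the left bank: the beetle, the spider | the right bank: the finch, the fly, the frog, the worm]
8. Boatman goes back to the left bank alone.  [the left bank: the beetle, the spider | the right bank: the finch, the fly, the frog, the worm]
9. Boatman goes to the right bank with the beetle.  [the left bank: the spider | the right bank: the beetle, the finch, the fly, the frog, the worm]
10. Boatman goes back to the left bank alone.  [the left bank: the spider | the right bank: the beetle, the finch, the fly, the frog, the worm]
11. Boatman goes to the right bank with the spider.  [the left bank: — | the right bank: the beetle, the finch, the fly, the frog, the spider, the worm]

Yes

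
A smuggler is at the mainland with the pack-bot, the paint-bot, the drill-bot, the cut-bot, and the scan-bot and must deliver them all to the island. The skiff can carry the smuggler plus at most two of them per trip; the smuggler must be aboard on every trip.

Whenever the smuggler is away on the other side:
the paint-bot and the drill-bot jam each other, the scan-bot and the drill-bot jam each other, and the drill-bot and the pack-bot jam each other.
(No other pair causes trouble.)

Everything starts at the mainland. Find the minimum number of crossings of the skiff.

Counting alone: the smuggler can take at most 2 across per trip to the island, so moving all 5 needs at least 3 loaded trips out, with a return between consecutive ones — at least 5 crossings.
The plan below uses exactly 5 crossings, so it is optimal:
1. Smuggler goes to the island with the drill-bot and the pack-bot.  [the mainland: the cut-bot, the paint-bot, the scan-bot | the island: the drill-bot, the pack-bot]
2. Smuggler goes back to the mainland with the drill-bot.  [the mainland: the cut-bot, the drill-bot, the paint-bot, the scan-bot | the island: the pack-bot]
3. Smuggler goes to the island with the paint-bot and the scan-bot.  [the mainland: the cut-bot, the drill-bot | the island: the pack-bot, the paint-bot, the scan-bot]
4. Smuggler goes back to the mainland alone.  [the mainland: the cut-bot, the drill-bot | the island: the pack-bot, the paint-bot, the scan-bot]
5. Smuggler goes to the island with the cut-bot and the drill-bot.  [the mainland: — | the island: the cut-bot, the drill-bot, the pack-bot, the paint-bot, the scan-bot]

5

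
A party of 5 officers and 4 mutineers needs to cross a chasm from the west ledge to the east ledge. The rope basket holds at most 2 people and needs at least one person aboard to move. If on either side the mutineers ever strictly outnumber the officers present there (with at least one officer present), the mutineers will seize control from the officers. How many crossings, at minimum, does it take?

15

Counting alone: each trip to the east ledge takes at most 2 across and each return brings at least 1 back, so after t trips out (and t−1 returns) at most 2t − (t−1) of the 9 are across; that first reaches 9 at t = 8, so at least 15 crossings are needed.
The plan below uses exactly 15 crossings, so it is optimal:
1. 2 mutineers → the east ledge.  (the west ledge: 5O 2M; the east ledge: 0O 2M)
2. 1 mutineer ← the west ledge.  (the west ledge: 5O 3M; the east ledge: 0O 1M)
3. 2 mutineers → the east ledge.  (the west ledge: 5O 1M; the east ledge: 0O 3M)
4. 1 mutineer ← the west ledge.  (the west ledge: 5O 2M; the east ledge: 0O 2M)
5. 2 officers → the east ledge.  (the west ledge: 3O 2M; the east ledge: 2O 2M)
6. 1 mutineer ← the west ledge.  (the west ledge: 3O 3M; the east ledge: 2O 1M)
7. 1 officer and 1 mutineer → the east ledge.  (the west ledge: 2O 2M; the east ledge: 3O 2M)
8. 1 officer ← the west ledge.  (the west ledge: 3O 2M; the east ledge: 2O 2M)
9. 1 officer and 1 mutineer → the east ledge.  (the west ledge: 2O 1M; the east ledge: 3O 3M)
10. 1 mutineer ← the west ledge.  (the west ledge: 2O 2M; the east ledge: 3O 2M)
11. 1 officer and 1 mutineer → the east ledge.  (the west ledge: 1O 1M; the east ledge: 4O 3M)
12. 1 officer ← the west ledge.  (the west ledge: 2O 1M; the east ledge: 3O 3M)
13. 1 officer and 1 mutineer → the east ledge.  (the west ledge: 1O 0M; the east ledge: 4O 4M)
14. 1 mutineer ← the west ledge.  (the west ledge: 1O 1M; the east ledge: 4O 3M)
15. 1 officer and 1 mutineer → the east ledge.  (the west ledge: 0O 0M; the east ledge: 5O 4M)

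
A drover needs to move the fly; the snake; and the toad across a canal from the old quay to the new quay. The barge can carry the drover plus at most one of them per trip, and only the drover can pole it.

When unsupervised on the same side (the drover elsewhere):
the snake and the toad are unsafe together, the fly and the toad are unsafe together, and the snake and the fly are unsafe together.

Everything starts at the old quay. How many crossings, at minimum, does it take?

impossible

Whatever the first load, the items left behind include a forbidden pair without the drover. No opening move is safe, so no plan exists.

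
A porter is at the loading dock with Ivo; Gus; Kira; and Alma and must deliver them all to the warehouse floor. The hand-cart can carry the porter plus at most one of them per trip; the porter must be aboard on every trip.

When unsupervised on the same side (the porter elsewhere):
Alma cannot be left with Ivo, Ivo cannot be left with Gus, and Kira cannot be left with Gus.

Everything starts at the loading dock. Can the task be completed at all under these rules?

No

Whatever the first load, the items left behind include a forbidden pair without the porter. No opening move is safe, so no plan exists.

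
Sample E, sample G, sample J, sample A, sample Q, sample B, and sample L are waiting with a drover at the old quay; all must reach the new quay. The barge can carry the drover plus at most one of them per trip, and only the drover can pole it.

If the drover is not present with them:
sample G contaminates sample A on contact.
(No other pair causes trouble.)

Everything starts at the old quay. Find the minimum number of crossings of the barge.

13

Counting alone: the drover can take at most 1 across per trip to the new quay, so moving all 7 needs at least 7 loaded trips out, with a return between consecutive ones — at least 13 crossings.
The plan below uses exactly 13 crossings, so it is optimal:
1. Drover goes to the new quay with sample G.
2. Drover goes back to the old quay alone.
3. Drover goes to the new quay with sample E.
4. Drover goes back to the old quay alone.
5. Drover goes to the new quay with sample J.
6. Drover goes back to the old quay alone.
7. Drover goes to the new quay with sample Q.
8. Drover goes back to the old quay alone.
9. Drover goes to the new quay with sample B.
10. Drover goes back to the old quay alone.
11. Drover goes to the new quay with sample L.
12. Drover goes back to the old quay alone.
13. Drover goes to the new quay with sample A.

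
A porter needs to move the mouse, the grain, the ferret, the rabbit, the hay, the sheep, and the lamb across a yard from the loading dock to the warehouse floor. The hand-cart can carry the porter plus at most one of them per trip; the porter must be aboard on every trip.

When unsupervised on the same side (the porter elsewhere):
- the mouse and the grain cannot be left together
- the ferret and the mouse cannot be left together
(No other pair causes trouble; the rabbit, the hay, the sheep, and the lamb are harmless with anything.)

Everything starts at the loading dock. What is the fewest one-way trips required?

Counting alone: the porter can take at most 1 across per trip to the warehouse floor, so moving all 7 needs at least 7 loaded trips out, with a return between consecutive ones — at least 13 crossings.
The safety rule pushes this higher. Following every safe sequence of crossings, the most of the 7 that can be at the warehouse floor as the hand-cart arrives there on crossing 13 is 6 — never all 7.
So no plan with fewer than 15 crossings exists, and this one achieves 15:
1. Porter goes to the warehouse floor with the mouse.  [the loading dock: the ferret, the grain, the hay, the lamb, the rabbit, the sheep | the warehouse floor: the mouse]
2. Porter goes back to the loading dock alone.  [the loading dock: the ferret, the grain, the hay, the lamb, the rabbit, the sheep | the warehouse floor: the mouse]
3. Porter goes to the warehouse floor with the grain.  [the loading dock: the ferret, the hay, the lamb, the rabbit, the sheep | the warehouse floor: the grain, the mouse]
4. Porter goes back to the loading dock with the mouse.  [the loading dock: the ferret, the hay, the lamb, the mouse, the rabbit, the sheep | the warehouse floor: the grain]
5. Porter goes to the warehouse floor with the ferret.  [the loading dock: the hay, the lamb, the mouse, the rabbit, the sheep | the warehouse floor: the ferret, the grain]
6. Porter goes back to the loading dock alone.  [the loading dock: the hay, the lamb, the mouse, the rabbit, the sheep | the warehouse floor: the ferret, the grain]
7. Porter goes to the warehouse floor with the rabbit.  [the loading dock: the hay, the lamb, the mouse, the sheep | the warehouse floor: the ferret, the grain, the rabbit]
8. Porter goes back to the loading dock alone.  [the loading dock: the hay, the lamb, the mouse, the sheep | the warehouse floor: the ferret, the grain, the rabbit]
9. Porter goes to the warehouse floor with the hay.  [the loading dock: the lamb, the mouse, the sheep | the warehouse floor: the ferret, the grain, the hay, the rabbit]
10. Porter goes back to the loading dock alone.  [the loading dock: the lamb, the mouse, the sheep | the warehouse floor: the ferret, the grain, the hay, the rabbit]
11. Porter goes to the warehouse floor with the sheep.  [the loading dock: the lamb, the mouse | the warehouse floor: the ferret, the grain, the hay, the rabbit, the sheep]
12. Porter goes back to the loading dock alone.  [the loading dock: the lamb, the mouse | the warehouse floor: the ferret, the grain, the hay, the rabbit, the sheep]
13. Porter goes to the warehouse floor with the lamb.  [the loading dock: the mouse | the warehouse floor: the ferret, the grain, the hay, the lamb, the rabbit, the sheep]
14. Porter goes back to the loading dock alone.  [the loading dock: the mouse | the warehouse floor: the ferret, the grain, the hay, the lamb, the rabbit, the sheep]
15. Porter goes to the warehouse floor with the mouse.  [the loading dock: — | the warehouse floor: the ferret, the grain, the hay, the lamb, the mouse, the rabbit, the sheep]

15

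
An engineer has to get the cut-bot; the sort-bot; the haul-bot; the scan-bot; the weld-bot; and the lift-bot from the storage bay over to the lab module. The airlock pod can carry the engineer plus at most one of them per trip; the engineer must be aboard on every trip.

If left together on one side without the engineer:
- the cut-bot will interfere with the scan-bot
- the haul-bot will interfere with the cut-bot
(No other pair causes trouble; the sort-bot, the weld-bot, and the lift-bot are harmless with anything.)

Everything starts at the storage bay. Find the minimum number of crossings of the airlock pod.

Counting alone: the engineer can take at most 1 across per trip to the lab module, so moving all 6 needs at least 6 loaded trips out, with a return between consecutive ones — at least 11 crossings.
The safety rule pushes this higher. Following every safe sequence of crossings, the most of the 6 that can be at the lab module as the airlock pod arrives there on crossing 11 is 5 — never all 6.
So no plan with fewer than 13 crossings exists, and this one achieves 13:
1. Engineer goes to the lab module with the cut-bot.  [the storage bay: the haul-bot, the lift-bot, the scan-bot, the sort-bot, the weld-bot | the lab module: the cut-bot]
2. Engineer goes back to the storage bay alone.  [the storage bay: the haul-bot, the lift-bot, the scan-bot, the sort-bot, the weld-bot | the lab module: the cut-bot]
3. Engineer goes to the lab module with the sort-bot.  [the storage bay: the haul-bot, the lift-bot, the scan-bot, the weld-bot | the lab module: the cut-bot, the sort-bot]
4. Engineer goes back to the storage bay alone.  [the storage bay: the haul-bot, the lift-bot, the scan-bot, the weld-bot | the lab module: the cut-bot, the sort-bot]
5. Engineer goes to the lab module with the haul-bot.  [the storage bay: the lift-bot, the scan-bot, the weld-bot | the lab module: the cut-bot, the haul-bot, the sort-bot]
6. Engineer goes back to the storage bay with the cut-bot.  [the storage bay: the cut-bot, the lift-bot, the scan-bot, the weld-bot | the lab module: the haul-bot, the sort-bot]
7. Engineer goes to the lab module with the scan-bot.  [the storage bay: the cut-bot, the lift-bot, the weld-bot | the lab module: the haul-bot, the scan-bot, the sort-bot]
8. Engineer goes back to the storage bay alone.  [the storage bay: the cut-bot, the lift-bot, the weld-bot | the lab module: the haul-bot, the scan-bot, the sort-bot]
9. Engineer goes to the lab module with the weld-bot.  [the storage bay: the cut-bot, the lift-bot | the lab module: the haul-bot, the scan-bot, the sort-bot, the weld-bot]
10. Engineer goes back to the storage bay alone.  [the storage bay: the cut-bot, the lift-bot | the lab module: the haul-bot, the scan-bot, the sort-bot, the weld-bot]
11. Engineer goes to the lab module with the lift-bot.  [the storage bay: the cut-bot | the lab module: the haul-bot, the lift-bot, the scan-bot, the sort-bot, the weld-bot]
12. Engineer goes back to the storage bay alone.  [the storage bay: the cut-bot | the lab module: the haul-bot, the lift-bot, the scan-bot, the sort-bot, the weld-bot]
13. Engineer goes to the lab module with the cut-bot.  [the storage bay: — | the lab module: the cut-bot, the haul-bot, the lift-bot, the scan-bot, the sort-bot, the weld-bot]

13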